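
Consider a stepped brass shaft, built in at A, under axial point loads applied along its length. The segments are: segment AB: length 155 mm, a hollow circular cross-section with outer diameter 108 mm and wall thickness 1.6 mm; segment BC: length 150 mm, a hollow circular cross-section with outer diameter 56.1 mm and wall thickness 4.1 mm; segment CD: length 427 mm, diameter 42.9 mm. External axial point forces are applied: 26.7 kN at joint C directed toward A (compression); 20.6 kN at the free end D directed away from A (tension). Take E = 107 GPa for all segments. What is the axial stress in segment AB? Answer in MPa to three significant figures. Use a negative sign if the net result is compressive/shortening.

-11.4 MPa

Internal axial forces (sectioning from the free end, tension +): N_CD = 20.6 kN, N_BC = -6.1 kN, N_AB = -6.1 kN.
A_AB = 534.8 mm².
σ_AB = N_AB/A_AB = -6100/534.8 = -11.41 MPa.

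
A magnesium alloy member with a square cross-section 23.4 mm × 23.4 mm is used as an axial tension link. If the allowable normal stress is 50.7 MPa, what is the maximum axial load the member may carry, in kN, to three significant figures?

27.8 kN

A = 547.6 mm².
P_max = σ_allow · A = 50.7 · 547.6 = 27760 N = 27.76 kN.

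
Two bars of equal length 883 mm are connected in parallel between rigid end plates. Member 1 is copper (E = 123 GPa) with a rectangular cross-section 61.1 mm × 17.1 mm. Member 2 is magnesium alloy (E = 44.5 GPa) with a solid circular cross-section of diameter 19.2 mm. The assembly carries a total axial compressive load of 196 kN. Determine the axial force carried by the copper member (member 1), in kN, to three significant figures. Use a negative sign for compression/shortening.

-178 kN

A_1 = 1045 mm².
A_2 = 289.5 mm².
Equal strain + equilibrium ⇒ each member carries load in proportion to AE: A₁E₁ = 128500000 N, A₂E₂ = 12880000 N, ΣAE = 141400000 N.
F₁ = P·A₁E₁/ΣAE = -196000·128500000/141400000 = -178100 N.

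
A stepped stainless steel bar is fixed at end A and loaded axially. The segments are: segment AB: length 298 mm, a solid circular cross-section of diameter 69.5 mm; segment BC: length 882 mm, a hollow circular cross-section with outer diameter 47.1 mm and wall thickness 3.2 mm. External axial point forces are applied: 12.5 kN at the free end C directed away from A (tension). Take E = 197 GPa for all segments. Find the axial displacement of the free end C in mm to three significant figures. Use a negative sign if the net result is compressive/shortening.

0.132 mm

Internal axial forces (sectioning from the free end, tension +): N_BC = 12.5 kN, N_AB = 12.5 kN.
A_AB = 3794 mm².
A_BC = 441.3 mm².
δ_AB = 12500·298/(3794·197000) = 0.004984 mm
δ_BC = 12500·882/(441.3·197000) = 0.1268 mm
δ = Σδ_i = 0.1318 mm.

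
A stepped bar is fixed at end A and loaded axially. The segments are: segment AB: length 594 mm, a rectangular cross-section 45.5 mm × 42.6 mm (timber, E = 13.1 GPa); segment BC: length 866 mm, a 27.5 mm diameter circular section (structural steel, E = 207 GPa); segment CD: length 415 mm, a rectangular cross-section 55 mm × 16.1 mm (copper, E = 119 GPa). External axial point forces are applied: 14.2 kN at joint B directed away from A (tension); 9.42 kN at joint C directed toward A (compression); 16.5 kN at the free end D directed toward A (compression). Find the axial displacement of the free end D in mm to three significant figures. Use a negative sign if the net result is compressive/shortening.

Internal axial forces (sectioning from the free end, tension +): N_CD = -16.5 kN, N_BC = -25.92 kN, N_AB = -11.72 kN.
A_AB = 1938 mm².
A_BC = 594 mm².
A_CD = 885.5 mm².
δ_AB = -11720·594/(1938·13100) = -0.2742 mm
δ_BC = -25920·866/(594·207000) = -0.1826 mm
δ_CD = -16500·415/(885.5·119000) = -0.06498 mm
δ = Σδ_i = -0.5217 mm.

-0.522 mm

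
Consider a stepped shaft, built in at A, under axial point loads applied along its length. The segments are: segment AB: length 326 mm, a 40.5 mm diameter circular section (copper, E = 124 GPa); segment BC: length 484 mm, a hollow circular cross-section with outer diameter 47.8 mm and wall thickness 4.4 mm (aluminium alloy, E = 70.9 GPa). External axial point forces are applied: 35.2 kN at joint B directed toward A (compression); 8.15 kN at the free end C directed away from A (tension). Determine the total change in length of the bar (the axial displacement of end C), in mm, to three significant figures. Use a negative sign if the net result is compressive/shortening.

0.0375 mm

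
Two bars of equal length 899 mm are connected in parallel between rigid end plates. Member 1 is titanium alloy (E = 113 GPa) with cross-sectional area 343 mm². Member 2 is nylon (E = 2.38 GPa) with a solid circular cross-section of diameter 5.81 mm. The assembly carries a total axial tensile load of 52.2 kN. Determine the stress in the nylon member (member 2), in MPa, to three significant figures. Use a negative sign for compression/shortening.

A_2 = 26.51 mm².
Equal strain + equilibrium ⇒ each member carries load in proportion to AE: A₁E₁ = 38760000 N, A₂E₂ = 63100 N, ΣAE = 38820000 N.
σ₂ = P·E₂/ΣAE = 52200·2380/38820000 = 3.2 MPa.

3.20 MPa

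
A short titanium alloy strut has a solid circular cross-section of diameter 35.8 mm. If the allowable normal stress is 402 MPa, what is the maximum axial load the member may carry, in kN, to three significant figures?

405 kN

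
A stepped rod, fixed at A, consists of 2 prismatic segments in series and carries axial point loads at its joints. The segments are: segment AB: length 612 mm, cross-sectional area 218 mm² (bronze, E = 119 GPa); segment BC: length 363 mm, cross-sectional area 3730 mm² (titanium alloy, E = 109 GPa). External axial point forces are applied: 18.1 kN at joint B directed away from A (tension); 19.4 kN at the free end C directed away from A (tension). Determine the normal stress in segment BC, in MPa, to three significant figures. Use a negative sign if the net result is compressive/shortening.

5.20 MPa

Internal axial forces (sectioning from the free end, tension +): N_BC = 19.4 kN, N_AB = 37.5 kN.
σ_BC = N_BC/A_BC = 19400/3730 = 5.201 MPa.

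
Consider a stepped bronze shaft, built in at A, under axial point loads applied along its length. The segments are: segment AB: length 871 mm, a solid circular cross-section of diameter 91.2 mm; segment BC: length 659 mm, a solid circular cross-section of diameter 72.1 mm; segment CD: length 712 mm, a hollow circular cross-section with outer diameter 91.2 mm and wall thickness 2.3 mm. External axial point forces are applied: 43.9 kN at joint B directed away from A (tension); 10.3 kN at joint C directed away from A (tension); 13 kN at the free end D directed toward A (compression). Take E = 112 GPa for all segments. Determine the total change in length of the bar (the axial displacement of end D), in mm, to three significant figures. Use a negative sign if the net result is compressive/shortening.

Internal axial forces (sectioning from the free end, tension +): N_CD = -13 kN, N_BC = -2.7 kN, N_AB = 41.2 kN.
A_AB = 6533 mm².
A_BC = 4083 mm².
A_CD = 642.4 mm².
δ_AB = 41200·871/(6533·112000) = 0.04905 mm
δ_BC = -2700·659/(4083·112000) = -0.003891 mm
δ_CD = -13000·712/(642.4·112000) = -0.1287 mm
δ = Σδ_i = -0.0835 mm.

-0.0835 mm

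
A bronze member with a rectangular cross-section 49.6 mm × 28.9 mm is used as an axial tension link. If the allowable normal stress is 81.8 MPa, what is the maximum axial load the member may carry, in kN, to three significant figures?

117 kN

A = 1433 mm².
P_max = σ_allow · A = 81.8 · 1433 = 117300 N = 117.3 kN.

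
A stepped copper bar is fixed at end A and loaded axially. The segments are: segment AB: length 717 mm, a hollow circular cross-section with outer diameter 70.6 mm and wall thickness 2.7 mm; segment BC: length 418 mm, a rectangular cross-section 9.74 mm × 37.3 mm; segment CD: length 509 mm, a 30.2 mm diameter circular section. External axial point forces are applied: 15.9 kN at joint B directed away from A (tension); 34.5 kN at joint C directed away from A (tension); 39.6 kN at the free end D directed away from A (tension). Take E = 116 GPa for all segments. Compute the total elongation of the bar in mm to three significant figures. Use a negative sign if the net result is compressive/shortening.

Internal axial forces (sectioning from the free end, tension +): N_CD = 39.6 kN, N_BC = 74.1 kN, N_AB = 90 kN.
A_AB = 575.9 mm².
A_BC = 363.3 mm².
A_CD = 716.3 mm².
δ_AB = 90000·717/(575.9·116000) = 0.9659 mm
δ_BC = 74100·418/(363.3·116000) = 0.735 mm
δ_CD = 39600·509/(716.3·116000) = 0.2426 mm
δ = Σδ_i = 1.943 mm.

1.94 mm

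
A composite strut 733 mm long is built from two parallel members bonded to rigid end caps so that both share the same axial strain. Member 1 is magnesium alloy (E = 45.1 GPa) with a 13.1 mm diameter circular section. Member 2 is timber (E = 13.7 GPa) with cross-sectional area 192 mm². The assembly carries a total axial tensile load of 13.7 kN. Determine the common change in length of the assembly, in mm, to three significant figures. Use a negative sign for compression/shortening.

1.15 mm

A_1 = 134.8 mm².
Equal strain + equilibrium ⇒ each member carries load in proportion to AE: A₁E₁ = 6079000 N, A₂E₂ = 2630000 N, ΣAE = 8709000 N.
δ = PL/ΣAE = 13700·733/8709000 = 1.153 mm.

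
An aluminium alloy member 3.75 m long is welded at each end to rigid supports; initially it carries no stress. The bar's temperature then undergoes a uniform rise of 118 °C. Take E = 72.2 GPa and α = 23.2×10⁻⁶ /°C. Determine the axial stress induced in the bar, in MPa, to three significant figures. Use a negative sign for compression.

Free thermal expansion αLΔT = 23.2e-6 · 3750 · 118 = 10.27 mm.
The walls impose strain ε = −(10.27)/3750 = -2.7376e-03; σ = Eε = 72200 · -2.7376e-03 = -197.7 MPa.

-198 MPa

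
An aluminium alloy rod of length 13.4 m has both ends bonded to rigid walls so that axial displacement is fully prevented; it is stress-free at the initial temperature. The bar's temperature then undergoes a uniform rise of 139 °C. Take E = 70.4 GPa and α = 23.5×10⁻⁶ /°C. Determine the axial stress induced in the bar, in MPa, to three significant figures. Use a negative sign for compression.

Free thermal expansion αLΔT = 23.5e-6 · 13400 · 139 = 43.77 mm.
The walls impose strain ε = −(43.77)/13400 = -3.2665e-03; σ = Eε = 70400 · -3.2665e-03 = -230 MPa.

-230 MPa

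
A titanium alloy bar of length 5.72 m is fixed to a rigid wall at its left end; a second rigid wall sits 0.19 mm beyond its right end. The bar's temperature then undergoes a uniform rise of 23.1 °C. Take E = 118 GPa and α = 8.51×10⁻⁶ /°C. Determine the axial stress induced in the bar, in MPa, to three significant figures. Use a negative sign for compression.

-19.3 MPa

Free thermal expansion αLΔT = 8.51e-6 · 5720 · 23.1 = 1.124 mm.
The walls engage after the gap closes; constrained expansion = 1.124 − 0.19 = 0.9344 mm.
The walls impose strain ε = −(0.9344)/5720 = -1.6336e-04; σ = Eε = 118000 · -1.6336e-04 = -19.28 MPa.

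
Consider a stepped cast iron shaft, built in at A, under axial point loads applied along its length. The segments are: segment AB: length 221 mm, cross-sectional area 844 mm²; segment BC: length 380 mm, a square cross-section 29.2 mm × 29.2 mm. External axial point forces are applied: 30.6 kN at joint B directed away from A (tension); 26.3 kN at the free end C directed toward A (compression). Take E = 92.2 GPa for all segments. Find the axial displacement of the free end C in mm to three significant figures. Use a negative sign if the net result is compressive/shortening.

Internal axial forces (sectioning from the free end, tension +): N_BC = -26.3 kN, N_AB = 4.3 kN.
A_BC = 852.6 mm².
δ_AB = 4300·221/(844·92200) = 0.01221 mm
δ_BC = -26300·380/(852.6·92200) = -0.1271 mm
δ = Σδ_i = -0.1149 mm.

-0.115 mm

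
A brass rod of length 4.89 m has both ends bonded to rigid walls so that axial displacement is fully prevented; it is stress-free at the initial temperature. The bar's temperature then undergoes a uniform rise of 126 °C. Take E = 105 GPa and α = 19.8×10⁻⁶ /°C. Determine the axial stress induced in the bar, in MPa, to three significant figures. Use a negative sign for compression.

-262 MPa

Free thermal expansion αLΔT = 19.8e-6 · 4890 · 126 = 12.2 mm.
The walls impose strain ε = −(12.2)/4890 = -2.4948e-03; σ = Eε = 105000 · -2.4948e-03 = -262 MPa.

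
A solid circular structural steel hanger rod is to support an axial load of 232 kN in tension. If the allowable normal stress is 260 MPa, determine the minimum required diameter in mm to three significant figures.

33.7 mm

Required area A ≥ P/σ_allow = 232000/260 = 892.3 mm².
For a solid circular section, d ≥ √(4A/π) = 33.71 mm.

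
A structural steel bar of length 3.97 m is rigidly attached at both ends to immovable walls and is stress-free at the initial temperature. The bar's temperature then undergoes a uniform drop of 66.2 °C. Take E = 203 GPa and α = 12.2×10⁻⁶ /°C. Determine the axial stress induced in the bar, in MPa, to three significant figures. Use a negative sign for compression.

164 MPa

Free thermal expansion αLΔT = 12.2e-6 · 3970 · -66.2 = -3.206 mm.
The walls impose strain ε = −(-3.206)/3970 = 8.0764e-04; σ = Eε = 203000 · 8.0764e-04 = 164 MPa.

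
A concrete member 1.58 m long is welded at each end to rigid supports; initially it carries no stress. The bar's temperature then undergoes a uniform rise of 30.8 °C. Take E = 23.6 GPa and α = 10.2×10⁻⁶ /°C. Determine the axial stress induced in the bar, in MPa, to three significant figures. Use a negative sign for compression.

Free thermal expansion αLΔT = 10.2e-6 · 1580 · 30.8 = 0.4964 mm.
The walls impose strain ε = −(0.4964)/1580 = -3.1416e-04; σ = Eε = 23600 · -3.1416e-04 = -7.414 MPa.

-7.41 MPa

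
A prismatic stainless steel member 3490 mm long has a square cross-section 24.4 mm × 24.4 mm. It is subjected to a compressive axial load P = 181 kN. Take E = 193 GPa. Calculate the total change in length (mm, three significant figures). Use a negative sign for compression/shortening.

-5.50 mm

A = 595.4 mm².
δ_mech = NL/(AE) = -181000·3490/(595.4·193000) = -5.498 mm.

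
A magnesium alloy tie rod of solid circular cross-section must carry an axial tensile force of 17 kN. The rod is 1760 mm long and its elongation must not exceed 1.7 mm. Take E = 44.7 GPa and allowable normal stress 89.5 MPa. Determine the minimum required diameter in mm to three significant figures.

Required area A ≥ P/σ_allow = 17000/89.5 = 189.9 mm².
For a solid circular section, d ≥ √(4A/π) = 15.55 mm.
Elongation limit: A ≥ PL/(Eδ_allow) = 17000·1760/(44700·1.7) = 393.7 mm² ⇒ d ≥ 22.39 mm.
The elongation limit governs.

22.4 mm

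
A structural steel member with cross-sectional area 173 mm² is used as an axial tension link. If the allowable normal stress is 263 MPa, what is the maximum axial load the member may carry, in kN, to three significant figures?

45.5 kN

P_max = σ_allow · A = 263 · 173 = 45500 N = 45.5 kN.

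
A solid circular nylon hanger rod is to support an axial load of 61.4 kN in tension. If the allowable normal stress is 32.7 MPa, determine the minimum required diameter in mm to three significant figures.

Required area A ≥ P/σ_allow = 61400/32.7 = 1878 mm².
For a solid circular section, d ≥ √(4A/π) = 48.9 mm.

48.9 mm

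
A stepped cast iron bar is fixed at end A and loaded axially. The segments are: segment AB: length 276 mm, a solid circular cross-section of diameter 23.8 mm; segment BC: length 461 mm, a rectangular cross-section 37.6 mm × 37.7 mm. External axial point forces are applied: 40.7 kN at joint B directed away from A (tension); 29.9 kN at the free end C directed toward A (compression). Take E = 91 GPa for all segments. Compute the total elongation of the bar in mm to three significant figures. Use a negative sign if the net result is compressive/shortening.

Internal axial forces (sectioning from the free end, tension +): N_BC = -29.9 kN, N_AB = 10.8 kN.
A_AB = 444.9 mm².
A_BC = 1418 mm².
δ_AB = 10800·276/(444.9·91000) = 0.07363 mm
δ_BC = -29900·461/(1418·91000) = -0.1069 mm
δ = Σδ_i = -0.03323 mm.

-0.0332 mm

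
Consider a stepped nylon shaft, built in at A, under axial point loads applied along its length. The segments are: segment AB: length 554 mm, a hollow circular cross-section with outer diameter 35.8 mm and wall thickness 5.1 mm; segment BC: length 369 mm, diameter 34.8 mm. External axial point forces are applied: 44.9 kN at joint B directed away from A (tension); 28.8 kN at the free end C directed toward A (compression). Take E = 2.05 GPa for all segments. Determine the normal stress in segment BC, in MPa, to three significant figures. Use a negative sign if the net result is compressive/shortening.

Internal axial forces (sectioning from the free end, tension +): N_BC = -28.8 kN, N_AB = 16.1 kN.
A_BC = 951.1 mm².
σ_BC = N_BC/A_BC = -28800/951.1 = -30.28 MPa.

-30.3 MPa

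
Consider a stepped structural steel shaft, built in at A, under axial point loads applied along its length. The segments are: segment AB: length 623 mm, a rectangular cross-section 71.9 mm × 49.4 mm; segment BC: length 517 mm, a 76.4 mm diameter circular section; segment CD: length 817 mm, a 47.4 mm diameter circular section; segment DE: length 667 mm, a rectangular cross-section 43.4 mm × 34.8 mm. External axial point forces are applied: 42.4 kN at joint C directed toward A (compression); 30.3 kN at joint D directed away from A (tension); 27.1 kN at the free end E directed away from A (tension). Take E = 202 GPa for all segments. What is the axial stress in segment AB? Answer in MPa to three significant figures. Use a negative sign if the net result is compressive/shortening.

4.22 MPa

Internal axial forces (sectioning from the free end, tension +): N_DE = 27.1 kN, N_CD = 57.4 kN, N_BC = 15 kN, N_AB = 15 kN.
A_AB = 3552 mm².
σ_AB = N_AB/A_AB = 15000/3552 = 4.223 MPa.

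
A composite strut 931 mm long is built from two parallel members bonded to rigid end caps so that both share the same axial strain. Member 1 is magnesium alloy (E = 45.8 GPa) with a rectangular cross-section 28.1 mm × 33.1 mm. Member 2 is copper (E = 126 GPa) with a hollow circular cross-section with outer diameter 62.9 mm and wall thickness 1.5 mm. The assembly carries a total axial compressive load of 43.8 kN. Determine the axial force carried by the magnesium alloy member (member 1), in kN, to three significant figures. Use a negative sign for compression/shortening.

-23.6 kN

A_1 = 930.1 mm².
A_2 = 289.3 mm².
Equal strain + equilibrium ⇒ each member carries load in proportion to AE: A₁E₁ = 42600000 N, A₂E₂ = 36460000 N, ΣAE = 79060000 N.
F₁ = P·A₁E₁/ΣAE = -43800·42600000/79060000 = -23600 N.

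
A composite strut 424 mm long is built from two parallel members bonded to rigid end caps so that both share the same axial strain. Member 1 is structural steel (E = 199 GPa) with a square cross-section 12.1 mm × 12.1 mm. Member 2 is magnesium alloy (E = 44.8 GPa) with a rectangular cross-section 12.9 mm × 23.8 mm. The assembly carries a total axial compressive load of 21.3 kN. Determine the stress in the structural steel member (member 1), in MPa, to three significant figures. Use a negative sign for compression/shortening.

-98.8 MPa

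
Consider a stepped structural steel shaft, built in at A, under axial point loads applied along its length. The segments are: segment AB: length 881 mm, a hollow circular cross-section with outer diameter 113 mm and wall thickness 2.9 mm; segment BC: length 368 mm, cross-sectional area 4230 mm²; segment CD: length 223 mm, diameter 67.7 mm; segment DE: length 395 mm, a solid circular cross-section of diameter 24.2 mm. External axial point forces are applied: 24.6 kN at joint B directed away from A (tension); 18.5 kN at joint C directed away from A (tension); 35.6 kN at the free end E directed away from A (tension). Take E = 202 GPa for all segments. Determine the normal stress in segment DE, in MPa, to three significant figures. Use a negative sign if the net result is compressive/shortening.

Internal axial forces (sectioning from the free end, tension +): N_DE = 35.6 kN, N_CD = 35.6 kN, N_BC = 54.1 kN, N_AB = 78.7 kN.
A_DE = 460 mm².
σ_DE = N_DE/A_DE = 35600/460 = 77.4 MPa.

77.4 MPa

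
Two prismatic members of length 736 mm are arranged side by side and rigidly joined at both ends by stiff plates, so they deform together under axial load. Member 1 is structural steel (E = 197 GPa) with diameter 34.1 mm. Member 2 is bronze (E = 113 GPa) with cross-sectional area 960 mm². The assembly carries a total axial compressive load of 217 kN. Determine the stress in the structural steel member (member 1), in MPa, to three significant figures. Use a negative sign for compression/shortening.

A_1 = 913.3 mm².
Equal strain + equilibrium ⇒ each member carries load in proportion to AE: A₁E₁ = 179900000 N, A₂E₂ = 108500000 N, ΣAE = 288400000 N.
σ₁ = P·E₁/ΣAE = -217000·197000/288400000 = -148.2 MPa.

-148 MPa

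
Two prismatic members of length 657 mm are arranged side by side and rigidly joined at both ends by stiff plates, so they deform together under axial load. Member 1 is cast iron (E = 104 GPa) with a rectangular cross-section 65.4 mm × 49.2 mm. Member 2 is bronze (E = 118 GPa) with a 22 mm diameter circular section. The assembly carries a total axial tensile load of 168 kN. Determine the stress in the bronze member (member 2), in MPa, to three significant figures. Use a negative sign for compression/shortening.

52.2 MPa

A_1 = 3218 mm².
A_2 = 380.1 mm².
Equal strain + equilibrium ⇒ each member carries load in proportion to AE: A₁E₁ = 334600000 N, A₂E₂ = 44860000 N, ΣAE = 379500000 N.
σ₂ = P·E₂/ΣAE = 168000·118000/379500000 = 52.24 MPa.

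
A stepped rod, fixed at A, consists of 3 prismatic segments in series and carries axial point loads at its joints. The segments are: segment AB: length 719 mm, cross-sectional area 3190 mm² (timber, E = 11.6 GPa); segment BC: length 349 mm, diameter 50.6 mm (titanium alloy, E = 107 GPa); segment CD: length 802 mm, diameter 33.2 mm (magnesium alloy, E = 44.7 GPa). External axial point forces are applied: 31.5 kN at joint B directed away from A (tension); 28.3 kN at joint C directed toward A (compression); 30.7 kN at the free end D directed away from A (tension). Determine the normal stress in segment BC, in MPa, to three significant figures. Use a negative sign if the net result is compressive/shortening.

1.19 MPa

Internal axial forces (sectioning from the free end, tension +): N_CD = 30.7 kN, N_BC = 2.4 kN, N_AB = 33.9 kN.
A_BC = 2011 mm².
σ_BC = N_BC/A_BC = 2400/2011 = 1.193 MPa.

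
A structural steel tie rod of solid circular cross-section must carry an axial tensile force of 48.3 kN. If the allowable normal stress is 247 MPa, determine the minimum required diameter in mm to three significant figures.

Required area A ≥ P/σ_allow = 48300/247 = 195.5 mm².
For a solid circular section, d ≥ √(4A/π) = 15.78 mm.

15.8 mm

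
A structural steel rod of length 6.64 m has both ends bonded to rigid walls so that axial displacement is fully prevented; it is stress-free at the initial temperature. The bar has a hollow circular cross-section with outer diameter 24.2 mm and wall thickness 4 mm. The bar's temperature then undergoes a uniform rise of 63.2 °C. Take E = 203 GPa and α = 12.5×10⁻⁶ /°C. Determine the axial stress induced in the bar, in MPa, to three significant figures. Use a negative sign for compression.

-160 MPa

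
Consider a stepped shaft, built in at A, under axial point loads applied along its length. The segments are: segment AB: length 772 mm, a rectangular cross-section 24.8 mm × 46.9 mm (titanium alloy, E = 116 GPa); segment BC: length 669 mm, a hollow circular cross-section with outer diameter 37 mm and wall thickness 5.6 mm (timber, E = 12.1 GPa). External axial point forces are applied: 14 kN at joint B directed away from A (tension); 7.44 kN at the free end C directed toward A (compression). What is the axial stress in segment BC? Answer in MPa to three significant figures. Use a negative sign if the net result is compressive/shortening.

-13.5 MPa

Internal axial forces (sectioning from the free end, tension +): N_BC = -7.44 kN, N_AB = 6.56 kN.
A_BC = 552.4 mm².
σ_BC = N_BC/A_BC = -7440/552.4 = -13.47 MPa.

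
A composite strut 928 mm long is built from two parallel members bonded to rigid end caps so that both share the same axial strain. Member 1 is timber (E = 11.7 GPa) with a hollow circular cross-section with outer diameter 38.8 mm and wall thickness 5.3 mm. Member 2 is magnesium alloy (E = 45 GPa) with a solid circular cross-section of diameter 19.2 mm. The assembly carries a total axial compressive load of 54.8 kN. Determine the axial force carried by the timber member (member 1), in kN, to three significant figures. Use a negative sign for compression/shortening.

-18.3 kN

A_1 = 557.8 mm².
A_2 = 289.5 mm².
Equal strain + equilibrium ⇒ each member carries load in proportion to AE: A₁E₁ = 6526000 N, A₂E₂ = 13030000 N, ΣAE = 19550000 N.
F₁ = P·A₁E₁/ΣAE = -54800·6526000/19550000 = -18290 N.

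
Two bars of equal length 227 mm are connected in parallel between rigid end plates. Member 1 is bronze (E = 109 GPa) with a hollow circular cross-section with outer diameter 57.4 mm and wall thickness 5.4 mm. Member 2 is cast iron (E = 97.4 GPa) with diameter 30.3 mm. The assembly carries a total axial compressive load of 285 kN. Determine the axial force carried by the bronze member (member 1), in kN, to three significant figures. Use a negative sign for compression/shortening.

-165 kN

A_1 = 882.2 mm².
A_2 = 721.1 mm².
Equal strain + equilibrium ⇒ each member carries load in proportion to AE: A₁E₁ = 96160000 N, A₂E₂ = 70230000 N, ΣAE = 166400000 N.
F₁ = P·A₁E₁/ΣAE = -285000·96160000/166400000 = -164700 N.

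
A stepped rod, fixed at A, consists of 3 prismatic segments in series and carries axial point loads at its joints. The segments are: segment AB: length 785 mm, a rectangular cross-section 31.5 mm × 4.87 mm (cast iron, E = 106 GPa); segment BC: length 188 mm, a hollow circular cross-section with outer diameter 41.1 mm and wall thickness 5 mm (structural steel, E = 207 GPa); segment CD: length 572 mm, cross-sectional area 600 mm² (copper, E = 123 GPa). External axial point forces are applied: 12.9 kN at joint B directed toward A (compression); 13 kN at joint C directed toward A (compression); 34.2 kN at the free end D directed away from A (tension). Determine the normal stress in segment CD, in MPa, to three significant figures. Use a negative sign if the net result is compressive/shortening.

57.0 MPa

Internal axial forces (sectioning from the free end, tension +): N_CD = 34.2 kN, N_BC = 21.2 kN, N_AB = 8.3 kN.
σ_CD = N_CD/A_CD = 34200/600 = 57 MPa.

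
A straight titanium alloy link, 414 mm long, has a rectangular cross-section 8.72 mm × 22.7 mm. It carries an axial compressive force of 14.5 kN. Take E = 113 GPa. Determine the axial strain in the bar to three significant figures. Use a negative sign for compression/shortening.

-6.48e-04

A = 197.9 mm².
σ = N/A = -73.25 MPa; ε = σ/E = -73.25/113000 = -6.483e-04.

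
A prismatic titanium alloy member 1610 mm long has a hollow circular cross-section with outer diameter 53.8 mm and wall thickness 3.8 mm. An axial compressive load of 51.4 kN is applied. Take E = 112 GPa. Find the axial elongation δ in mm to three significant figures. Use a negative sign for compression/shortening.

-1.24 mm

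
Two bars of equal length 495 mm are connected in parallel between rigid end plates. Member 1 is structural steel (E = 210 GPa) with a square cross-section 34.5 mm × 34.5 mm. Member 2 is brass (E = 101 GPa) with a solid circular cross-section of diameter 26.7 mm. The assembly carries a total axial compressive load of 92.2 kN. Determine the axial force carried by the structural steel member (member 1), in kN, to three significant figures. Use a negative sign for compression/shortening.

A_1 = 1190 mm².
A_2 = 559.9 mm².
Equal strain + equilibrium ⇒ each member carries load in proportion to AE: A₁E₁ = 250000000 N, A₂E₂ = 56550000 N, ΣAE = 306500000 N.
F₁ = P·A₁E₁/ΣAE = -92200·250000000/306500000 = -75190 N.

-75.2 kN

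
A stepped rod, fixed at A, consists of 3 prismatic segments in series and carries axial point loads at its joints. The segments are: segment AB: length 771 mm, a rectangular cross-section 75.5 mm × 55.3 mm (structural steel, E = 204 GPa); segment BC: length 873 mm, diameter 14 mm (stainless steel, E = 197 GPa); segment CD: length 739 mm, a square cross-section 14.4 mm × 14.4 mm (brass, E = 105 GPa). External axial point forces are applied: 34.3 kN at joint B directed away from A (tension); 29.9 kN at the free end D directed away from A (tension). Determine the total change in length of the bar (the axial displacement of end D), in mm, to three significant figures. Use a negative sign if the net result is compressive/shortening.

1.93 mm

Internal axial forces (sectioning from the free end, tension +): N_CD = 29.9 kN, N_BC = 29.9 kN, N_AB = 64.2 kN.
A_AB = 4175 mm².
A_BC = 153.9 mm².
A_CD = 207.4 mm².
δ_AB = 64200·771/(4175·204000) = 0.05811 mm
δ_BC = 29900·873/(153.9·197000) = 0.8607 mm
δ_CD = 29900·739/(207.4·105000) = 1.015 mm
δ = Σδ_i = 1.934 mm.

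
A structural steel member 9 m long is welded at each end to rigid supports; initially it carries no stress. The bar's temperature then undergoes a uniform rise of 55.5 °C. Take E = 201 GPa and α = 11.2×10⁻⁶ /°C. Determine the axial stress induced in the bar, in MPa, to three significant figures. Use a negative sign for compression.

-125 MPa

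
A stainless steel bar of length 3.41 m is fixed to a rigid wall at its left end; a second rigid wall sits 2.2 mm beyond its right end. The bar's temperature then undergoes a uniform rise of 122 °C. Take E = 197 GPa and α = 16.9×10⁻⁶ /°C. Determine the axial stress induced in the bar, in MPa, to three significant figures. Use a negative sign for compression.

-279 MPa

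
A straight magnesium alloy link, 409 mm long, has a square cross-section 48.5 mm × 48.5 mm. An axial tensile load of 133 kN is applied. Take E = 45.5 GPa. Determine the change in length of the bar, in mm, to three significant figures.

0.508 mm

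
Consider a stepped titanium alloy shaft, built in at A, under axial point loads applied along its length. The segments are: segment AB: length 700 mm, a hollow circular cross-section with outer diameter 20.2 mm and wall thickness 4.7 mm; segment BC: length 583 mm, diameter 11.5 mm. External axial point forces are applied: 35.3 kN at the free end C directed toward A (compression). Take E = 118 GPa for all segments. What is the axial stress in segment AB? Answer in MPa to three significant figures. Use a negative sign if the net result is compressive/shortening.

-154 MPa

Internal axial forces (sectioning from the free end, tension +): N_BC = -35.3 kN, N_AB = -35.3 kN.
A_AB = 228.9 mm².
σ_AB = N_AB/A_AB = -35300/228.9 = -154.2 MPa.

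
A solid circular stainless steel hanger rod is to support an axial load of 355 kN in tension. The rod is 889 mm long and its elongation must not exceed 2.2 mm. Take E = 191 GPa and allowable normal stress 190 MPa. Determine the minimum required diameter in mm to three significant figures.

48.8 mm

Required area A ≥ P/σ_allow = 355000/190 = 1868 mm².
For a solid circular section, d ≥ √(4A/π) = 48.77 mm.
Elongation limit: A ≥ PL/(Eδ_allow) = 355000·889/(191000·2.2) = 751.1 mm² ⇒ d ≥ 30.92 mm.
The stress limit governs.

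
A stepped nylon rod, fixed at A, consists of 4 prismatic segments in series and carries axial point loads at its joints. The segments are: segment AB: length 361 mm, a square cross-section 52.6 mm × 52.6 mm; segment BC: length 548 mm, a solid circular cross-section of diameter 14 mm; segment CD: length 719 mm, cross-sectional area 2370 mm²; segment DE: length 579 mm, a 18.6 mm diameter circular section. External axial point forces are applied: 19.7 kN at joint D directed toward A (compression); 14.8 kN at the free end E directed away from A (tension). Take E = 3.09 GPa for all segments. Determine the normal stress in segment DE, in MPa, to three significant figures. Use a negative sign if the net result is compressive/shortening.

54.5 MPa

Internal axial forces (sectioning from the free end, tension +): N_DE = 14.8 kN, N_CD = -4.9 kN, N_BC = -4.9 kN, N_AB = -4.9 kN.
A_DE = 271.7 mm².
σ_DE = N_DE/A_DE = 14800/271.7 = 54.47 MPa.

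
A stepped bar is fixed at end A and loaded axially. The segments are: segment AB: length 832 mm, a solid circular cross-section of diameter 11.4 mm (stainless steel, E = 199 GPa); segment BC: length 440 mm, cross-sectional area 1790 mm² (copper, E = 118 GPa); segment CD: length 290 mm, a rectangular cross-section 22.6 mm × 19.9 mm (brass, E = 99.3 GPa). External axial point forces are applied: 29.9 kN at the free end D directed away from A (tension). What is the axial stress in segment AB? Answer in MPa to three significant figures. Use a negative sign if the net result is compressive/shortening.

293 MPa

Internal axial forces (sectioning from the free end, tension +): N_CD = 29.9 kN, N_BC = 29.9 kN, N_AB = 29.9 kN.
A_AB = 102.1 mm².
σ_AB = N_AB/A_AB = 29900/102.1 = 292.9 MPa.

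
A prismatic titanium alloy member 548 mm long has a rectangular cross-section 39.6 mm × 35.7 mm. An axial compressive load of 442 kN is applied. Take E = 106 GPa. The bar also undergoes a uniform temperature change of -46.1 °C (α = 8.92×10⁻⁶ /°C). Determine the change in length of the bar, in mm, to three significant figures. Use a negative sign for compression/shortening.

A = 1414 mm².
δ_mech = NL/(AE) = -442000·548/(1414·106000) = -1.616 mm.
δ_thermal = αLΔT = 8.92e-6·548·-46.1 = -0.2253 mm.
δ = δ_mech + δ_thermal = -1.842 mm.

-1.84 mm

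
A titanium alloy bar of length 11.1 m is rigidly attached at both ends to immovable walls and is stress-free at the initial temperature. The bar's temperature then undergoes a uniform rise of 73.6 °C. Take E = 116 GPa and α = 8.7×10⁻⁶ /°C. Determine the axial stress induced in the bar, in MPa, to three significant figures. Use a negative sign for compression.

-74.3 MPa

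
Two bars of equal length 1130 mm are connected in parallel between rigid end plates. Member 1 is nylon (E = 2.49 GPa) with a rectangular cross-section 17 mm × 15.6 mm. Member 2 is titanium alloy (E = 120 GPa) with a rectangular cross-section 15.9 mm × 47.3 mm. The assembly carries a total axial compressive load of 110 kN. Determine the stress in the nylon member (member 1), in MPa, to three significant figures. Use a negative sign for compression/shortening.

-3.01 MPa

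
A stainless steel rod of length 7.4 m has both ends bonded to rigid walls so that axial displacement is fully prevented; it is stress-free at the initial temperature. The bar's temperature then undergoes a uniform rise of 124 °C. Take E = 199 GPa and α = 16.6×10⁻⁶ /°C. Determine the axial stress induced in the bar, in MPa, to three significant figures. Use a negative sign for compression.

-410 MPa

Free thermal expansion αLΔT = 16.6e-6 · 7400 · 124 = 15.23 mm.
The walls impose strain ε = −(15.23)/7400 = -2.0584e-03; σ = Eε = 199000 · -2.0584e-03 = -409.6 MPa.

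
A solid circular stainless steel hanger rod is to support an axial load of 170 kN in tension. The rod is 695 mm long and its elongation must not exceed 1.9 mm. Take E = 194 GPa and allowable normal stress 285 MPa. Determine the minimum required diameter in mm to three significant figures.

Required area A ≥ P/σ_allow = 170000/285 = 596.5 mm².
For a solid circular section, d ≥ √(4A/π) = 27.56 mm.
Elongation limit: A ≥ PL/(Eδ_allow) = 170000·695/(194000·1.9) = 320.5 mm² ⇒ d ≥ 20.2 mm.
The stress limit governs.

27.6 mm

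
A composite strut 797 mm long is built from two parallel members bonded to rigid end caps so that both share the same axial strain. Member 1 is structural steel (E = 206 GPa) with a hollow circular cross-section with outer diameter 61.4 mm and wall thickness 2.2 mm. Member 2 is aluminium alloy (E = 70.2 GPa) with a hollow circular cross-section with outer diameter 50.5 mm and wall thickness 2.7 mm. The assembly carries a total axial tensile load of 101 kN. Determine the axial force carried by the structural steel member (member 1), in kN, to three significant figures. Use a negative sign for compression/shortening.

A_1 = 409.2 mm².
A_2 = 405.5 mm².
Equal strain + equilibrium ⇒ each member carries load in proportion to AE: A₁E₁ = 84290000 N, A₂E₂ = 28460000 N, ΣAE = 112800000 N.
F₁ = P·A₁E₁/ΣAE = 101000·84290000/112800000 = 75500 N.

75.5 kN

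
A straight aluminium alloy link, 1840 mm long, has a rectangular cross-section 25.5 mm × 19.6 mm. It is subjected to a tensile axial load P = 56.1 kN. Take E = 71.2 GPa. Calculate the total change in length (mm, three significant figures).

A = 499.8 mm².
δ_mech = NL/(AE) = 56100·1840/(499.8·71200) = 2.901 mm.

2.90 mm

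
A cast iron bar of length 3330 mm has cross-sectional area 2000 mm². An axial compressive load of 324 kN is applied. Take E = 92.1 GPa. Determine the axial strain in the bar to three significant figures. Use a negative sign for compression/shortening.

σ = N/A = -162 MPa; ε = σ/E = -162/92100 = -1.759e-03.

-0.00176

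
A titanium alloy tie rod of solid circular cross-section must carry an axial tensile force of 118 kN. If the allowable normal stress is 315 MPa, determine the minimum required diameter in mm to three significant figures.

21.8 mm

Required area A ≥ P/σ_allow = 118000/315 = 374.6 mm².
For a solid circular section, d ≥ √(4A/π) = 21.84 mm.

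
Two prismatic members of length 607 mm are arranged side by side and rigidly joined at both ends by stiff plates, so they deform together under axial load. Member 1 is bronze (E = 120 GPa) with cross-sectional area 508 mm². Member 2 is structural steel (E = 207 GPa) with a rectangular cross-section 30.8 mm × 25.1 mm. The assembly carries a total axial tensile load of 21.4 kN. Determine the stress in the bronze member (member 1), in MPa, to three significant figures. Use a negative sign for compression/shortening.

A_2 = 773.1 mm².
Equal strain + equilibrium ⇒ each member carries load in proportion to AE: A₁E₁ = 60960000 N, A₂E₂ = 160000000 N, ΣAE = 221000000 N.
σ₁ = P·E₁/ΣAE = 21400·120000/221000000 = 11.62 MPa.

11.6 MPa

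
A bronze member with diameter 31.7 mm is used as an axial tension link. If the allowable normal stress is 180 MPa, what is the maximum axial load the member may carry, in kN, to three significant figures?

A = 789.2 mm².
P_max = σ_allow · A = 180 · 789.2 = 142100 N = 142.1 kN.

142 kN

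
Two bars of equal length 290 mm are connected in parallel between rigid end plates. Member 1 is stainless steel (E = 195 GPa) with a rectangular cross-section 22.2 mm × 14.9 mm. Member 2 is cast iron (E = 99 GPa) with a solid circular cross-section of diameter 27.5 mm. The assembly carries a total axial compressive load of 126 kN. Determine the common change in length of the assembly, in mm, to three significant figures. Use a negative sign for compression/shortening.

A_1 = 330.8 mm².
A_2 = 594 mm².
Equal strain + equilibrium ⇒ each member carries load in proportion to AE: A₁E₁ = 64500000 N, A₂E₂ = 58800000 N, ΣAE = 123300000 N.
δ = PL/ΣAE = -126000·290/123300000 = -0.2963 mm.

-0.296 mm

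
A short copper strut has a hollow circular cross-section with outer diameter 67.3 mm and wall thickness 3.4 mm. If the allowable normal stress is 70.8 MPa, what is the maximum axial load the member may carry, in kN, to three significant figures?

A = 682.5 mm².
P_max = σ_allow · A = 70.8 · 682.5 = 48320 N = 48.32 kN.

48.3 kN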